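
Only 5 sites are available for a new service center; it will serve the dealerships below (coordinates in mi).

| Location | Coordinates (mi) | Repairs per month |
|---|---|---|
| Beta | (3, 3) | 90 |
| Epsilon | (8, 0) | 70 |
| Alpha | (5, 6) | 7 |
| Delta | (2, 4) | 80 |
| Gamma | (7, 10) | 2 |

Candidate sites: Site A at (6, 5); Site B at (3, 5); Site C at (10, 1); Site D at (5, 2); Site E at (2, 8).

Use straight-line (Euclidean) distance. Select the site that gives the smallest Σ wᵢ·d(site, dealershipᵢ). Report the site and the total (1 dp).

Site D, total 786.6 mi

Total weighted distance at each candidate:
  Site A (6, 5): total = 1051.4
  Site B (3, 5): total = 816.6
  Site C (10, 1): total = 1563.7
  Site D (5, 2): total = 786.6
  Site E (2, 8): total = 1514.9
Minimum is at Site D with total 786.6 mi.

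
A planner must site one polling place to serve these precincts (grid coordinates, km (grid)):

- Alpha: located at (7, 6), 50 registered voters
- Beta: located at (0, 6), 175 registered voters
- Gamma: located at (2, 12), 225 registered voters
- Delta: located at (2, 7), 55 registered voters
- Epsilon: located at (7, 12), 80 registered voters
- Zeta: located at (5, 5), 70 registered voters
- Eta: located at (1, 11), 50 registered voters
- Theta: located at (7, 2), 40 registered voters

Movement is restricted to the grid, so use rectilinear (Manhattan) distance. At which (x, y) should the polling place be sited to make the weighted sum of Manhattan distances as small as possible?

Manhattan distance separates: Σwᵢ(|x−xᵢ|+|y−yᵢ|) = Σwᵢ|x−xᵢ| + Σwᵢ|y−yᵢ|, so x and y are optimised independently as 1-D weighted medians.
Total weight W = 745; half = 372.5.
x-coordinate, sorted with cumulative weight:
  x=0 (Beta, w=175) cum 175
  x=1 (Eta, w=50) cum 225
  x=2 (Gamma, w=225) cum 450  ← median
  x=2 (Delta, w=55) cum 505
  x=5 (Zeta, w=70) cum 575
  x=7 (Alpha, w=50) cum 625
  x=7 (Epsilon, w=80) cum 705
  x=7 (Theta, w=40) cum 745
⇒ x* = 2
y-coordinate, sorted with cumulative weight:
  y=2 (Theta, w=40) cum 40
  y=5 (Zeta, w=70) cum 110
  y=6 (Alpha, w=50) cum 160
  y=6 (Beta, w=175) cum 335
  y=7 (Delta, w=55) cum 390  ← median
  y=11 (Eta, w=50) cum 440
  y=12 (Gamma, w=225) cum 665
  y=12 (Epsilon, w=80) cum 745
⇒ y* = 7

(2, 7)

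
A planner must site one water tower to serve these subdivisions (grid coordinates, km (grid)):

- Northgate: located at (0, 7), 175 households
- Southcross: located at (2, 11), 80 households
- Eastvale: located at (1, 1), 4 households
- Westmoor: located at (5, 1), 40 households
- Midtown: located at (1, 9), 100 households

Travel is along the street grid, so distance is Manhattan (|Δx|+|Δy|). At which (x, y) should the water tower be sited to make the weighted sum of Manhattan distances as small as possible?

(1, 7)

Manhattan distance separates: Σwᵢ(|x−xᵢ|+|y−yᵢ|) = Σwᵢ|x−xᵢ| + Σwᵢ|y−yᵢ|, so x and y are optimised independently as 1-D weighted medians.
Total weight W = 399; half = 199.5.
x-coordinate, sorted with cumulative weight:
  x=0 (Northgate, w=175) cum 175
  x=1 (Eastvale, w=4) cum 179
  x=1 (Midtown, w=100) cum 279  ← median
  x=2 (Southcross, w=80) cum 359
  x=5 (Westmoor, w=40) cum 399
⇒ x* = 1
y-coordinate, sorted with cumulative weight:
  y=1 (Eastvale, w=4) cum 4
  y=1 (Westmoor, w=40) cum 44
  y=7 (Northgate, w=175) cum 219  ← median
  y=9 (Midtown, w=100) cum 319
  y=11 (Southcross, w=80) cum 399
⇒ y* = 7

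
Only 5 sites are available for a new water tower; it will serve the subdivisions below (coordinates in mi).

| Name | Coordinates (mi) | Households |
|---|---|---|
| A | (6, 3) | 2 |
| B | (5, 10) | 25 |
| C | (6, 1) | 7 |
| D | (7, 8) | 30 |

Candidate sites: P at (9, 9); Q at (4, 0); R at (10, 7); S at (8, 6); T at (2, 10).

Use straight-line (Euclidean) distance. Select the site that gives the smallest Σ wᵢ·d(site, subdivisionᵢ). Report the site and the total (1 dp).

S, total 237.0 mi

Total weighted distance at each candidate:
  P (9, 9): total = 243.4
  Q (4, 0): total = 530.4
  R (10, 7): total = 302.4
  S (8, 6): total = 237.0
  T (2, 10): total = 321.6
Minimum is at S with total 237.0 mi.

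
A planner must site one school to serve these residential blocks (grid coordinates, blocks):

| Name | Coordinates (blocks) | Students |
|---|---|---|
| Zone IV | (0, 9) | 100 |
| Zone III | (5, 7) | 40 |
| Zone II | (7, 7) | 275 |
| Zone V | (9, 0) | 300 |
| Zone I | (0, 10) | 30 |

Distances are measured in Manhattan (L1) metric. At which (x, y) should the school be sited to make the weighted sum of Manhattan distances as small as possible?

(7, 7)

Manhattan distance separates: Σwᵢ(|x−xᵢ|+|y−yᵢ|) = Σwᵢ|x−xᵢ| + Σwᵢ|y−yᵢ|, so x and y are optimised independently as 1-D weighted medians.
Total weight W = 745; half = 372.5.
x-coordinate, sorted with cumulative weight:
  x=0 (Zone IV, w=100) cum 100
  x=0 (Zone I, w=30) cum 130
  x=5 (Zone III, w=40) cum 170
  x=7 (Zone II, w=275) cum 445  ← median
  x=9 (Zone V, w=300) cum 745
⇒ x* = 7
y-coordinate, sorted with cumulative weight:
  y=0 (Zone V, w=300) cum 300
  y=7 (Zone III, w=40) cum 340
  y=7 (Zone II, w=275) cum 615  ← median
  y=9 (Zone IV, w=100) cum 715
  y=10 (Zone I, w=30) cum 745
⇒ y* = 7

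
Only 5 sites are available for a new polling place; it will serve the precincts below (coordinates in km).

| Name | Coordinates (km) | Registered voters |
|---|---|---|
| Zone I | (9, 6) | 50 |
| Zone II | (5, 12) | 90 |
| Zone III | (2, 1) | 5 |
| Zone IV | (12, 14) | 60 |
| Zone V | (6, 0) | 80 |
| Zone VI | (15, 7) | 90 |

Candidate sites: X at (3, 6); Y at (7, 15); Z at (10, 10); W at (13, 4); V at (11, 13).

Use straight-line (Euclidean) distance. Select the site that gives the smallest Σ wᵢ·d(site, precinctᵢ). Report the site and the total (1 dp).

Total weighted distance at each candidate:
  X (3, 6): total = 3237.6
  Y (7, 15): total = 3386.6
  Z (10, 10): total = 2405.8
  W (13, 4): total = 2871.3
  V (11, 13): total = 2834.6
Minimum is at Z with total 2405.8 km.

Z, total 2405.8 km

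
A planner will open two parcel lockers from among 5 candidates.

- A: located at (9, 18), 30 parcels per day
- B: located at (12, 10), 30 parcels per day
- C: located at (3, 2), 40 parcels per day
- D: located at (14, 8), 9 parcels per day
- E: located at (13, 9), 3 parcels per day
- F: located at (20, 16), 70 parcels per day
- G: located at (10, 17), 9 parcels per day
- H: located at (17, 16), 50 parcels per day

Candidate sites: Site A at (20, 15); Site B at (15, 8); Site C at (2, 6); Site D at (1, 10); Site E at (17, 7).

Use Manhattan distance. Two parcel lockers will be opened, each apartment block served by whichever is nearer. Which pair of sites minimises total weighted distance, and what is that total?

{Site A, Site C}, total 1544

Evaluate every pair (each demand assigned to the nearer of the two):
  {Site A, Site C}: total = 1544
  {Site A, Site D}: total = 1684
  {Site A, Site B}: total = 1686
  {Site A, Site E}: total = 1852
  {Site B, Site C}: total = 2384
  {Site C, Site E}: total = 2507
  {Site B, Site D}: total = 2584
  {Site D, Site E}: total = 2608
  {Site B, Site E}: total = 2784
  {Site C, Site D}: total = 4169
Best pair: {Site A, Site C} with total 1544.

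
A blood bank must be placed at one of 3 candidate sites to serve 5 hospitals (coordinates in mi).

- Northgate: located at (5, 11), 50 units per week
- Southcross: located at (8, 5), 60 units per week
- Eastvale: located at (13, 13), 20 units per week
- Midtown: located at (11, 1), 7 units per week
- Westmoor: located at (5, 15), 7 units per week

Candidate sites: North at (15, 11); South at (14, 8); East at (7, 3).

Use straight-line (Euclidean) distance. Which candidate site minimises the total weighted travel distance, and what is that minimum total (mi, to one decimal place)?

East, total 896.2 mi

Total weighted distance at each candidate:
  North (15, 11): total = 1260.5
  South (14, 8): total = 1111.9
  East (7, 3): total = 896.2
Minimum is at East with total 896.2 mi.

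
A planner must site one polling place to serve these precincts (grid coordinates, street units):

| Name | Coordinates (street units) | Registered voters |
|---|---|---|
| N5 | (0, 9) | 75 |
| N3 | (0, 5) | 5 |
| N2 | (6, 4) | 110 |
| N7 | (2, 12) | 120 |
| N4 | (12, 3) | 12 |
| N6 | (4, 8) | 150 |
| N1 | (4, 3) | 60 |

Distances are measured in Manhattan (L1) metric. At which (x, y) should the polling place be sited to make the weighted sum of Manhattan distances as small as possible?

Manhattan distance separates: Σwᵢ(|x−xᵢ|+|y−yᵢ|) = Σwᵢ|x−xᵢ| + Σwᵢ|y−yᵢ|, so x and y are optimised independently as 1-D weighted medians.
Total weight W = 532; half = 266.
x-coordinate, sorted with cumulative weight:
  x=0 (N5, w=75) cum 75
  x=0 (N3, w=5) cum 80
  x=2 (N7, w=120) cum 200
  x=4 (N6, w=150) cum 350  ← median
  x=4 (N1, w=60) cum 410
  x=6 (N2, w=110) cum 520
  x=12 (N4, w=12) cum 532
⇒ x* = 4
y-coordinate, sorted with cumulative weight:
  y=3 (N4, w=12) cum 12
  y=3 (N1, w=60) cum 72
  y=4 (N2, w=110) cum 182
  y=5 (N3, w=5) cum 187
  y=8 (N6, w=150) cum 337  ← median
  y=9 (N5, w=75) cum 412
  y=12 (N7, w=120) cum 532
⇒ y* = 8

(4, 8)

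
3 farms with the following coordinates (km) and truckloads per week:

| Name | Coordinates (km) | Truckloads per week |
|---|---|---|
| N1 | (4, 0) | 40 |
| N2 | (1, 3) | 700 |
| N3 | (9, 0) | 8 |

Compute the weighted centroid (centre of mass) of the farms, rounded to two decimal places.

(1.25, 2.81)

The minimiser of Σwᵢ‖p−pᵢ‖² is the weighted centroid p* = (Σwᵢpᵢ)/(Σwᵢ).
Σwᵢ = 748.
Σwᵢxᵢ = 40·4 + 700·1 + 8·9 = 932.
Σwᵢyᵢ = 40·0 + 700·3 + 8·0 = 2100.
x* = 932/748 = 1.25, y* = 2100/748 = 2.81.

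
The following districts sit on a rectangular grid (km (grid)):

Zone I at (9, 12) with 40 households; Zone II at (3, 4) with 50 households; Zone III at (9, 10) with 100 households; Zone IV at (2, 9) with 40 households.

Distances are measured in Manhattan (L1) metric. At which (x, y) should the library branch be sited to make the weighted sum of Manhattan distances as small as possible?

(9, 10)

Manhattan distance separates: Σwᵢ(|x−xᵢ|+|y−yᵢ|) = Σwᵢ|x−xᵢ| + Σwᵢ|y−yᵢ|, so x and y are optimised independently as 1-D weighted medians.
Total weight W = 230; half = 115.
x-coordinate, sorted with cumulative weight:
  x=2 (Zone IV, w=40) cum 40
  x=3 (Zone II, w=50) cum 90
  x=9 (Zone I, w=40) cum 130  ← median
  x=9 (Zone III, w=100) cum 230
⇒ x* = 9
y-coordinate, sorted with cumulative weight:
  y=4 (Zone II, w=50) cum 50
  y=9 (Zone IV, w=40) cum 90
  y=10 (Zone III, w=100) cum 190  ← median
  y=12 (Zone I, w=40) cum 230
⇒ y* = 10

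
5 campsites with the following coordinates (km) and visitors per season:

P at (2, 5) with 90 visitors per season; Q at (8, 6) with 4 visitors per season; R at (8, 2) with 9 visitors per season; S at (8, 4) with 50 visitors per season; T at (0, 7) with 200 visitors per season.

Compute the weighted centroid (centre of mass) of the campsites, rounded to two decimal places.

(1.94, 5.93)

The minimiser of Σwᵢ‖p−pᵢ‖² is the weighted centroid p* = (Σwᵢpᵢ)/(Σwᵢ).
Σwᵢ = 353.
Σwᵢxᵢ = 90·2 + 4·8 + 9·8 + 50·8 + 200·0 = 684.
Σwᵢyᵢ = 90·5 + 4·6 + 9·2 + 50·4 + 200·7 = 2092.
x* = 684/353 = 1.94, y* = 2092/353 = 5.93.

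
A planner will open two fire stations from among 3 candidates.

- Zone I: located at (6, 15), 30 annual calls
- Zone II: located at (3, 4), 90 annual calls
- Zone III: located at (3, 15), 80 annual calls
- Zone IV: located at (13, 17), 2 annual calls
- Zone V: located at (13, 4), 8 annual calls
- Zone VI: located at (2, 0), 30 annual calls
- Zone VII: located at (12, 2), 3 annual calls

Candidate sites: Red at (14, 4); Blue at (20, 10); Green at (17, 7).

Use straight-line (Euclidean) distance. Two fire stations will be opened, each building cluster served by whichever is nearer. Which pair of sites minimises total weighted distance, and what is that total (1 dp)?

Evaluate every pair (each demand assigned to the nearer of the two):
  {Red, Blue}: total = 3058.3
  {Red, Green}: total = 3060.1
  {Blue, Green}: total = 3564.2
Best pair: {Red, Blue} with total 3058.3.

{Red, Blue}, total 3058.3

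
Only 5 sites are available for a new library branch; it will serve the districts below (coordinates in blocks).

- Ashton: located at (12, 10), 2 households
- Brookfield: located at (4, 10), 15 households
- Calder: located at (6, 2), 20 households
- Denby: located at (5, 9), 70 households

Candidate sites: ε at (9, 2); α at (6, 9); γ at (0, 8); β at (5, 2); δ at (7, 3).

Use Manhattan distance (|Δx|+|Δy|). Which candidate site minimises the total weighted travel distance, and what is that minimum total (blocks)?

α, total 269 blocks

Total weighted distance at each candidate:
  ε (9, 2): total = 1047
  α (6, 9): total = 269
  γ (0, 8): total = 778
  β (5, 2): total = 675
  δ (7, 3): total = 774
Minimum is at α with total 269 blocks.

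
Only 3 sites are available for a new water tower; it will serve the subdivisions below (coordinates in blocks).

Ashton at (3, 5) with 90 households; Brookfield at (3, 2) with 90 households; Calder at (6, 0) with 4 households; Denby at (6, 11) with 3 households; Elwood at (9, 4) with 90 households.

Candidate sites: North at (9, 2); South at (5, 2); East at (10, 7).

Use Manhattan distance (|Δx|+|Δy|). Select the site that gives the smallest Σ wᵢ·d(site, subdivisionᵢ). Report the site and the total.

South, total 1212 blocks

Total weighted distance at each candidate:
  North (9, 2): total = 1586
  South (5, 2): total = 1212
  East (10, 7): total = 2318
Minimum is at South with total 1212 blocks.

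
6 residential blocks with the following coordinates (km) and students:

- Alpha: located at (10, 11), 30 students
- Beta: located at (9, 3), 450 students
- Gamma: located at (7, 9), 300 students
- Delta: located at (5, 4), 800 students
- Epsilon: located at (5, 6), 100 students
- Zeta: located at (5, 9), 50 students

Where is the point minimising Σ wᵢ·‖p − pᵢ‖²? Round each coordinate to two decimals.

The minimiser of Σwᵢ‖p−pᵢ‖² is the weighted centroid p* = (Σwᵢpᵢ)/(Σwᵢ).
Σwᵢ = 1730.
Σwᵢxᵢ = 30·10 + 450·9 + 300·7 + 800·5 + 100·5 + 50·5 = 11200.
Σwᵢyᵢ = 30·11 + 450·3 + 300·9 + 800·4 + 100·6 + 50·9 = 8630.
x* = 11200/1730 = 6.47, y* = 8630/1730 = 4.99.

(6.47, 4.99)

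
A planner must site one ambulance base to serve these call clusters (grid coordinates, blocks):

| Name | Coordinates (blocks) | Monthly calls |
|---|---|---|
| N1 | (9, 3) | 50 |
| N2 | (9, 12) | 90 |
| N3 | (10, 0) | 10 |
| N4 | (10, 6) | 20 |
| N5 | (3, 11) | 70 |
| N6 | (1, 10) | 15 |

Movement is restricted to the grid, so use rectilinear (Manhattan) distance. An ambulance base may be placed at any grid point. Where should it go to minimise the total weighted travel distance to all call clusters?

Manhattan distance separates: Σwᵢ(|x−xᵢ|+|y−yᵢ|) = Σwᵢ|x−xᵢ| + Σwᵢ|y−yᵢ|, so x and y are optimised independently as 1-D weighted medians.
Total weight W = 255; half = 127.5.
x-coordinate, sorted with cumulative weight:
  x=1 (N6, w=15) cum 15
  x=3 (N5, w=70) cum 85
  x=9 (N1, w=50) cum 135  ← median
  x=9 (N2, w=90) cum 225
  x=10 (N3, w=10) cum 235
  x=10 (N4, w=20) cum 255
⇒ x* = 9
y-coordinate, sorted with cumulative weight:
  y=0 (N3, w=10) cum 10
  y=3 (N1, w=50) cum 60
  y=6 (N4, w=20) cum 80
  y=10 (N6, w=15) cum 95
  y=11 (N5, w=70) cum 165  ← median
  y=12 (N2, w=90) cum 255
⇒ y* = 11

(9, 11)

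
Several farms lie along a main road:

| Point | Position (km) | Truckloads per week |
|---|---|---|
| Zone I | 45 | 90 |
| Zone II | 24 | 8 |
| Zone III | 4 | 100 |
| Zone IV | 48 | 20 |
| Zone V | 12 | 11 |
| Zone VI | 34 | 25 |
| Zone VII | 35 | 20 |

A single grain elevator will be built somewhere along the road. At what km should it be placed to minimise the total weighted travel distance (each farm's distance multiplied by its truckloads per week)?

x = 34

For a sum of weighted absolute distances on a line, the optimum is the weighted median (not the mean). Total weight W = 274; half-weight = 137.
Sort by position and accumulate weight:
  km 4 (Zone III, w=100) → cum 100
  km 12 (Zone V, w=11) → cum 111
  km 24 (Zone II, w=8) → cum 119
  km 34 (Zone VI, w=25) → cum 144  ≥ 137 → median here
  km 35 (Zone VII, w=20) → cum 164
  km 45 (Zone I, w=90) → cum 254
  km 48 (Zone IV, w=20) → cum 274
Optimal location: km 34.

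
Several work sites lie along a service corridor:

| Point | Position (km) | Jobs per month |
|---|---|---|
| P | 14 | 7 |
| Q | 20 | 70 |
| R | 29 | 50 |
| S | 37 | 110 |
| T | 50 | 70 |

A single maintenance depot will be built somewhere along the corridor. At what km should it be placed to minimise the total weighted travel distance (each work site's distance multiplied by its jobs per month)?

For a sum of weighted absolute distances on a line, the optimum is the weighted median (not the mean). Total weight W = 307; half-weight = 153.5.
Sort by position and accumulate weight:
  km 14 (P, w=7) → cum 7
  km 20 (Q, w=70) → cum 77
  km 29 (R, w=50) → cum 127
  km 37 (S, w=110) → cum 237  ≥ 153.5 → median here
  km 50 (T, w=70) → cum 307
Optimal location: km 37.

x = 37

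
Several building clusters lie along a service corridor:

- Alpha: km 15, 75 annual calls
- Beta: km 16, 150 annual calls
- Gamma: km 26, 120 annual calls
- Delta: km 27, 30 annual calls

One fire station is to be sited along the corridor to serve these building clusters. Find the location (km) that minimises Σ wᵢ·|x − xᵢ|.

x = 16

For a sum of weighted absolute distances on a line, the optimum is the weighted median (not the mean). Total weight W = 375; half-weight = 187.5.
Sort by position and accumulate weight:
  km 15 (Alpha, w=75) → cum 75
  km 16 (Beta, w=150) → cum 225  ≥ 187.5 → median here
  km 26 (Gamma, w=120) → cum 345
  km 27 (Delta, w=30) → cum 375
Optimal location: km 16.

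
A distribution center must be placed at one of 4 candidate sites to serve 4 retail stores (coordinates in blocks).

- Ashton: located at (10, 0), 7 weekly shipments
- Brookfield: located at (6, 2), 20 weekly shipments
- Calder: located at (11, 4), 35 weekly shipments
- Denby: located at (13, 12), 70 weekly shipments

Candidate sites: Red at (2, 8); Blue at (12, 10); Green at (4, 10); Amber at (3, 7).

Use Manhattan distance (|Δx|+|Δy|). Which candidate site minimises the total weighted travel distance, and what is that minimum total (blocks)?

Total weighted distance at each candidate:
  Red (2, 8): total = 1817
  Blue (12, 10): total = 819
  Green (4, 10): total = 1537
  Amber (3, 7): total = 1693
Minimum is at Blue with total 819 blocks.

Blue, total 819 blocks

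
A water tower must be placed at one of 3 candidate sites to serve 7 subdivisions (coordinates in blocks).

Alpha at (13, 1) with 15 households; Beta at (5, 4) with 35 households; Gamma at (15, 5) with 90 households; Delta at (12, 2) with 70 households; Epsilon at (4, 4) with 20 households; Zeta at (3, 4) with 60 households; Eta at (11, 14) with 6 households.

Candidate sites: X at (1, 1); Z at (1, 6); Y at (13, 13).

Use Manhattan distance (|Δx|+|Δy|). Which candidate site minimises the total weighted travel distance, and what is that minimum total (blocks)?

Total weighted distance at each candidate:
  X (1, 1): total = 3443
  Z (1, 6): total = 3313
  Y (13, 13): total = 4033
Minimum is at Z with total 3313 blocks.

Z, total 3313 blocks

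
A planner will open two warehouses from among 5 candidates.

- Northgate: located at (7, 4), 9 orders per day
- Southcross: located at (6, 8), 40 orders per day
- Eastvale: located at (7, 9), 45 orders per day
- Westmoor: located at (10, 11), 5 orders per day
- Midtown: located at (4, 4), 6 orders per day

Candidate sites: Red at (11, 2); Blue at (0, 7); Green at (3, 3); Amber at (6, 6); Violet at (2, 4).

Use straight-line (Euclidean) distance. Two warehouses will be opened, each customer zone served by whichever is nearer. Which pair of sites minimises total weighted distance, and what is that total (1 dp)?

{Green, Amber}, total 282.9

Evaluate every pair (each demand assigned to the nearer of the two):
  {Green, Amber}: total = 282.9
  {Amber, Violet}: total = 286.4
  {Red, Amber}: total = 291.4
  {Blue, Amber}: total = 291.4
  {Red, Violet}: total = 642.0
  {Green, Violet}: total = 643.2
  {Red, Green}: total = 648.6
  {Blue, Violet}: total = 654.6
  {Blue, Green}: total = 656.5
  {Red, Blue}: total = 686.4
Best pair: {Green, Amber} with total 282.9.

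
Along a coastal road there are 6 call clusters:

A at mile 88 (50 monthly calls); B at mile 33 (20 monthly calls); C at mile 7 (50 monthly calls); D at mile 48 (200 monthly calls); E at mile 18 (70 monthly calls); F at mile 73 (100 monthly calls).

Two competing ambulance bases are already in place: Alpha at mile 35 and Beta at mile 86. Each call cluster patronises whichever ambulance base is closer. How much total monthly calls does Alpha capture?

The indifferent point is the midpoint (35+86)/2 = 60.5; call clusters left of it (closer to Alpha at 35) go to Alpha, those right go to Beta.
  C at 7 (w=50) → Alpha
  E at 18 (w=70) → Alpha
  B at 33 (w=20) → Alpha
  D at 48 (w=200) → Alpha
  F at 73 (w=100) → Beta
  A at 88 (w=50) → Beta
Alpha captures 340; Beta captures 150.

340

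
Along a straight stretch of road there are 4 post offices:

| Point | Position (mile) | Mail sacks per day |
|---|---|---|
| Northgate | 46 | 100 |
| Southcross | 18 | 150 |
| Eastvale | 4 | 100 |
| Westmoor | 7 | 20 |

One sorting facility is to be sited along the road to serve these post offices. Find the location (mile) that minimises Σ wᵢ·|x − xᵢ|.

For a sum of weighted absolute distances on a line, the optimum is the weighted median (not the mean). Total weight W = 370; half-weight = 185.
Sort by position and accumulate weight:
  mile 4 (Eastvale, w=100) → cum 100
  mile 7 (Westmoor, w=20) → cum 120
  mile 18 (Southcross, w=150) → cum 270  ≥ 185 → median here
  mile 46 (Northgate, w=100) → cum 370
Optimal location: mile 18.

x = 18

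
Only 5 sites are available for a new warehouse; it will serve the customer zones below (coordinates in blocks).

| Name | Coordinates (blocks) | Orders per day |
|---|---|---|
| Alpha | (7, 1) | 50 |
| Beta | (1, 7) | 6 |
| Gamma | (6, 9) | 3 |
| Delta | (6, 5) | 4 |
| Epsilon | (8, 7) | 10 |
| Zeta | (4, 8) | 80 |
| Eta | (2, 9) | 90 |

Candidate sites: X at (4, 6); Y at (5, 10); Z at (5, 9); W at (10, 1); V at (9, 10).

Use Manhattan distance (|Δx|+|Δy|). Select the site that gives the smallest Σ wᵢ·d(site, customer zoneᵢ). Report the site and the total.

Total weighted distance at each candidate:
  X (4, 6): total = 1111
  Y (5, 10): total = 1282
  Z (5, 9): total = 1039
  W (10, 1): total = 2868
  V (9, 10): total = 1980
Minimum is at Z with total 1039 blocks.

Z, total 1039 blocks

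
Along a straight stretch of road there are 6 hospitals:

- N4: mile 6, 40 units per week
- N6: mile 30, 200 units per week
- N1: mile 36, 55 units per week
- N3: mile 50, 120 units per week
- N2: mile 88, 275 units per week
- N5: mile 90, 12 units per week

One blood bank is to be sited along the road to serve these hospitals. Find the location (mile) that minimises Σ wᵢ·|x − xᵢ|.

x = 50

For a sum of weighted absolute distances on a line, the optimum is the weighted median (not the mean). Total weight W = 702; half-weight = 351.
Sort by position and accumulate weight:
  mile 6 (N4, w=40) → cum 40
  mile 30 (N6, w=200) → cum 240
  mile 36 (N1, w=55) → cum 295
  mile 50 (N3, w=120) → cum 415  ≥ 351 → median here
  mile 88 (N2, w=275) → cum 690
  mile 90 (N5, w=12) → cum 702
Optimal location: mile 50.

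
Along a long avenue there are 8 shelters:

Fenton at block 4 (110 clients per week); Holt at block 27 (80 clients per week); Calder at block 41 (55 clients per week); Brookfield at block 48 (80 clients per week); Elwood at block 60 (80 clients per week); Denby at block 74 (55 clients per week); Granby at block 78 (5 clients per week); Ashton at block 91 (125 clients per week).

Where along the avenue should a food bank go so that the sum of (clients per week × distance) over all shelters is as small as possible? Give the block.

x = 48

For a sum of weighted absolute distances on a line, the optimum is the weighted median (not the mean). Total weight W = 590; half-weight = 295.
Sort by position and accumulate weight:
  block 4 (Fenton, w=110) → cum 110
  block 27 (Holt, w=80) → cum 190
  block 41 (Calder, w=55) → cum 245
  block 48 (Brookfield, w=80) → cum 325  ≥ 295 → median here
  block 60 (Elwood, w=80) → cum 405
  block 74 (Denby, w=55) → cum 460
  block 78 (Granby, w=5) → cum 465
  block 91 (Ashton, w=125) → cum 590
Optimal location: block 48.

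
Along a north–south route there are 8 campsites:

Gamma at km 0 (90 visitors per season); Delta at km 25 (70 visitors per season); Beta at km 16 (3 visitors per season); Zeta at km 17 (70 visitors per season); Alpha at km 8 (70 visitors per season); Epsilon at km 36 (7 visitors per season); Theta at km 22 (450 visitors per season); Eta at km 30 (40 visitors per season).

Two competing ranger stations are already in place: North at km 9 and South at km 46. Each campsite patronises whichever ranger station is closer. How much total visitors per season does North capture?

753

The indifferent point is the midpoint (9+46)/2 = 27.5; campsites left of it (closer to North at 9) go to North, those right go to South.
  Gamma at 0 (w=90) → North
  Alpha at 8 (w=70) → North
  Beta at 16 (w=3) → North
  Zeta at 17 (w=70) → North
  Theta at 22 (w=450) → North
  Delta at 25 (w=70) → North
  Eta at 30 (w=40) → South
  Epsilon at 36 (w=7) → South
North captures 753; South captures 47.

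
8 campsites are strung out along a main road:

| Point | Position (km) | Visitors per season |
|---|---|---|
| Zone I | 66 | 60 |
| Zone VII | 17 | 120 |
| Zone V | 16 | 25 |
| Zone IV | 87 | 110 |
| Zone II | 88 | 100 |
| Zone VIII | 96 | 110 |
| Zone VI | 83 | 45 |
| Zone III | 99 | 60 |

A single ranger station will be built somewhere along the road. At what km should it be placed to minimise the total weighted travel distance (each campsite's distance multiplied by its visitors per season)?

For a sum of weighted absolute distances on a line, the optimum is the weighted median (not the mean). Total weight W = 630; half-weight = 315.
Sort by position and accumulate weight:
  km 16 (Zone V, w=25) → cum 25
  km 17 (Zone VII, w=120) → cum 145
  km 66 (Zone I, w=60) → cum 205
  km 83 (Zone VI, w=45) → cum 250
  km 87 (Zone IV, w=110) → cum 360  ≥ 315 → median here
  km 88 (Zone II, w=100) → cum 460
  km 96 (Zone VIII, w=110) → cum 570
  km 99 (Zone III, w=60) → cum 630
Optimal location: km 87.

x = 87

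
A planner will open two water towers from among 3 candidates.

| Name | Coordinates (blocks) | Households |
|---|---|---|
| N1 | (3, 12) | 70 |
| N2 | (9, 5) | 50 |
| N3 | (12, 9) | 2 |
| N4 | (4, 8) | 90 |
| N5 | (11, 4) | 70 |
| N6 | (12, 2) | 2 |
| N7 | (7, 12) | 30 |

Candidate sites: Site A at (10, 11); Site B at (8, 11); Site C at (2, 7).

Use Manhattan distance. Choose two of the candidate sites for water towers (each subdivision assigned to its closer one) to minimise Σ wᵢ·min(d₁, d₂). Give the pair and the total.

Evaluate every pair (each demand assigned to the nearer of the two):
  {Site A, Site C}: total = 1750
  {Site B, Site C}: total = 1838
  {Site A, Site B}: total = 2050
Best pair: {Site A, Site C} with total 1750.

{Site A, Site C}, total 1750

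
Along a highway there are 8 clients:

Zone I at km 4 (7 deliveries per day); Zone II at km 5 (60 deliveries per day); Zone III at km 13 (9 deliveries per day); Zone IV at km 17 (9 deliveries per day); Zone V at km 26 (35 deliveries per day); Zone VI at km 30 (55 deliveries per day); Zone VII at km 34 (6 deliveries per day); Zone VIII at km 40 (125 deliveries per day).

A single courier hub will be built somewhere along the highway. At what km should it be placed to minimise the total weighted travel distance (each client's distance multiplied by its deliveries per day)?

For a sum of weighted absolute distances on a line, the optimum is the weighted median (not the mean). Total weight W = 306; half-weight = 153.
Sort by position and accumulate weight:
  km 4 (Zone I, w=7) → cum 7
  km 5 (Zone II, w=60) → cum 67
  km 13 (Zone III, w=9) → cum 76
  km 17 (Zone IV, w=9) → cum 85
  km 26 (Zone V, w=35) → cum 120
  km 30 (Zone VI, w=55) → cum 175  ≥ 153 → median here
  km 34 (Zone VII, w=6) → cum 181
  km 40 (Zone VIII, w=125) → cum 306
Optimal location: km 30.

x = 30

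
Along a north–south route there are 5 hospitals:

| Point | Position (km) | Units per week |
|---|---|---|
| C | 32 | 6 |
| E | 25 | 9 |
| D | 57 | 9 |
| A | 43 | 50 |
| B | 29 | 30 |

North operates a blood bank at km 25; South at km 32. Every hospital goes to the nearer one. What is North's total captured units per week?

The indifferent point is the midpoint (25+32)/2 = 28.5; hospitals left of it (closer to North at 25) go to North, those right go to South.
  E at 25 (w=9) → North
  B at 29 (w=30) → South
  C at 32 (w=6) → South
  A at 43 (w=50) → South
  D at 57 (w=9) → South
North captures 9; South captures 95.

9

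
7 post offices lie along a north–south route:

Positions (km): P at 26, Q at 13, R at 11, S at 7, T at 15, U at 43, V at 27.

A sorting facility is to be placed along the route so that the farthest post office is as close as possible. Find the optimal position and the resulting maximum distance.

location 25, max distance 18

The 1-center on a line is the midpoint of the two extreme points: leftmost at 7, rightmost at 43.
Optimal location = (7 + 43)/2 = 25; maximum distance = (43 − 7)/2 = 18.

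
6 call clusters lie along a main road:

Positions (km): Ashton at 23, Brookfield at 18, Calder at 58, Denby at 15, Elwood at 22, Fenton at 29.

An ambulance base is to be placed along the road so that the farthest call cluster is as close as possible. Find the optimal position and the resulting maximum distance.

The 1-center on a line is the midpoint of the two extreme points: leftmost at 15, rightmost at 58.
Optimal location = (15 + 58)/2 = 36.5; maximum distance = (58 − 15)/2 = 21.5.

location 36.5, max distance 21.5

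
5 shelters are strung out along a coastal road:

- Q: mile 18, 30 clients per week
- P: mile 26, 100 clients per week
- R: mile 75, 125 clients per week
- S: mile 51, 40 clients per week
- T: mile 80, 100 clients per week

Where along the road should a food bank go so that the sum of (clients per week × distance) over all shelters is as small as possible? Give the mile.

For a sum of weighted absolute distances on a line, the optimum is the weighted median (not the mean). Total weight W = 395; half-weight = 197.5.
Sort by position and accumulate weight:
  mile 18 (Q, w=30) → cum 30
  mile 26 (P, w=100) → cum 130
  mile 51 (S, w=40) → cum 170
  mile 75 (R, w=125) → cum 295  ≥ 197.5 → median here
  mile 80 (T, w=100) → cum 395
Optimal location: mile 75.

x = 75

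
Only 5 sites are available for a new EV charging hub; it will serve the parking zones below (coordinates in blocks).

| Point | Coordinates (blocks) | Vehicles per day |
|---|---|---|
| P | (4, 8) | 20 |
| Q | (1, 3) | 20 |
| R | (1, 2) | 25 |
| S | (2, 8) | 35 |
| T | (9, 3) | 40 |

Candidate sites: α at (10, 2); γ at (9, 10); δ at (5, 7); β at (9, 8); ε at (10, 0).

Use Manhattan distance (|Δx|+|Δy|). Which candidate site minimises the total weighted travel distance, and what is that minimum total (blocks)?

δ, total 885 blocks

Total weighted distance at each candidate:
  α (10, 2): total = 1235
  γ (9, 10): total = 1435
  δ (5, 7): total = 885
  β (9, 8): total = 1155
  ε (10, 0): total = 1515
Minimum is at δ with total 885 blocks.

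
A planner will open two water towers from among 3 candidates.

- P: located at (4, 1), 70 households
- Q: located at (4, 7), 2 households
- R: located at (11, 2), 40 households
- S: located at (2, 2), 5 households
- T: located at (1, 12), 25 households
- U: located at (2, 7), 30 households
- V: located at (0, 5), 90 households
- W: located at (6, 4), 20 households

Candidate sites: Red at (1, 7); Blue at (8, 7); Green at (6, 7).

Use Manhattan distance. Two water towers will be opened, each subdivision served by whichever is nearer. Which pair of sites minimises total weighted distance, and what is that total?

Evaluate every pair (each demand assigned to the nearer of the two):
  {Red, Green}: total = 1479
  {Red, Blue}: total = 1511
  {Blue, Green}: total = 2079
Best pair: {Red, Green} with total 1479.

{Red, Green}, total 1479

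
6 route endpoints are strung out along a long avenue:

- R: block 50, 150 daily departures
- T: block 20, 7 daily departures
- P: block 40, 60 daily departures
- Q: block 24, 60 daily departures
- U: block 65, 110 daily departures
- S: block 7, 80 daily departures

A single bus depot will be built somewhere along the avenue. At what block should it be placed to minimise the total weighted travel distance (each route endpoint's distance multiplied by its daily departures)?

For a sum of weighted absolute distances on a line, the optimum is the weighted median (not the mean). Total weight W = 467; half-weight = 233.5.
Sort by position and accumulate weight:
  block 7 (S, w=80) → cum 80
  block 20 (T, w=7) → cum 87
  block 24 (Q, w=60) → cum 147
  block 40 (P, w=60) → cum 207
  block 50 (R, w=150) → cum 357  ≥ 233.5 → median here
  block 65 (U, w=110) → cum 467
Optimal location: block 50.

x = 50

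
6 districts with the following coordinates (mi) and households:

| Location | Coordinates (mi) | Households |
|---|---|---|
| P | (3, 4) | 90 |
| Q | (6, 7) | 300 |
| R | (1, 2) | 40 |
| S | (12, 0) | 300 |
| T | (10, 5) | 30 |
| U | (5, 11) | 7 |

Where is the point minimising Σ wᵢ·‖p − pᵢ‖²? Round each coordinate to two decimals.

(7.88, 3.61)

The minimiser of Σwᵢ‖p−pᵢ‖² is the weighted centroid p* = (Σwᵢpᵢ)/(Σwᵢ).
Σwᵢ = 767.
Σwᵢxᵢ = 90·3 + 300·6 + 40·1 + 300·12 + 30·10 + 7·5 = 6045.
Σwᵢyᵢ = 90·4 + 300·7 + 40·2 + 300·0 + 30·5 + 7·11 = 2767.
x* = 6045/767 = 7.88, y* = 2767/767 = 3.61.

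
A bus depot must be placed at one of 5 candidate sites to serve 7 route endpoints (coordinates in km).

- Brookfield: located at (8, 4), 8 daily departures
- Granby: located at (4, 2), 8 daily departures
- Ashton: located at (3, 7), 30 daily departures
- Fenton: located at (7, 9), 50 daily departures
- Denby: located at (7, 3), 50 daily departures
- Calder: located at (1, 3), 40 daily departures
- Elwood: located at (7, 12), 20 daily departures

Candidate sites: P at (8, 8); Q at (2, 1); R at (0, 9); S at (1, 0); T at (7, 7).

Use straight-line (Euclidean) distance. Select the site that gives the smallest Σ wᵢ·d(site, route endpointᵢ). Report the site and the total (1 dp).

Total weighted distance at each candidate:
  P (8, 8): total = 994.9
  Q (2, 1): total = 1326.1
  R (0, 9): total = 1454.7
  S (1, 0): total = 1576.3
  T (7, 7): total = 880.4
Minimum is at T with total 880.4 km.

T, total 880.4 km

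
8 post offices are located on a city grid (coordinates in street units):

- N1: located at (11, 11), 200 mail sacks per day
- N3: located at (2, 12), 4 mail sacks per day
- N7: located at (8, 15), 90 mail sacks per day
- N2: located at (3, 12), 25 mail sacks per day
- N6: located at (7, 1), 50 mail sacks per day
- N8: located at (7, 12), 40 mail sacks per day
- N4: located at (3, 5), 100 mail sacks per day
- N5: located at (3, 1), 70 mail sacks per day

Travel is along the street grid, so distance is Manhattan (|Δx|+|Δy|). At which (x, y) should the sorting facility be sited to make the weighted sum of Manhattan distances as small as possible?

(8, 11)

Manhattan distance separates: Σwᵢ(|x−xᵢ|+|y−yᵢ|) = Σwᵢ|x−xᵢ| + Σwᵢ|y−yᵢ|, so x and y are optimised independently as 1-D weighted medians.
Total weight W = 579; half = 289.5.
x-coordinate, sorted with cumulative weight:
  x=2 (N3, w=4) cum 4
  x=3 (N2, w=25) cum 29
  x=3 (N4, w=100) cum 129
  x=3 (N5, w=70) cum 199
  x=7 (N6, w=50) cum 249
  x=7 (N8, w=40) cum 289
  x=8 (N7, w=90) cum 379  ← median
  x=11 (N1, w=200) cum 579
⇒ x* = 8
y-coordinate, sorted with cumulative weight:
  y=1 (N6, w=50) cum 50
  y=1 (N5, w=70) cum 120
  y=5 (N4, w=100) cum 220
  y=11 (N1, w=200) cum 420  ← median
  y=12 (N3, w=4) cum 424
  y=12 (N2, w=25) cum 449
  y=12 (N8, w=40) cum 489
  y=15 (N7, w=90) cum 579
⇒ y* = 11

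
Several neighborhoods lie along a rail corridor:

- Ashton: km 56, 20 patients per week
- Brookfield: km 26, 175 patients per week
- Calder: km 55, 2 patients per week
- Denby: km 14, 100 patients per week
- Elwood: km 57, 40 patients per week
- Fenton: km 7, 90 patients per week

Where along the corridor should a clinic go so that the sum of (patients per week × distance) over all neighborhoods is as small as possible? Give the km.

x = 26

For a sum of weighted absolute distances on a line, the optimum is the weighted median (not the mean). Total weight W = 427; half-weight = 213.5.
Sort by position and accumulate weight:
  km 7 (Fenton, w=90) → cum 90
  km 14 (Denby, w=100) → cum 190
  km 26 (Brookfield, w=175) → cum 365  ≥ 213.5 → median here
  km 55 (Calder, w=2) → cum 367
  km 56 (Ashton, w=20) → cum 387
  km 57 (Elwood, w=40) → cum 427
Optimal location: km 26.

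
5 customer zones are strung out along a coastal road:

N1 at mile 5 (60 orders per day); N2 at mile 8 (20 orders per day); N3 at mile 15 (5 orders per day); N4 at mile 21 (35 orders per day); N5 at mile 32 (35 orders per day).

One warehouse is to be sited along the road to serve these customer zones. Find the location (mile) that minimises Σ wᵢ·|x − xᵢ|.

x = 8

For a sum of weighted absolute distances on a line, the optimum is the weighted median (not the mean). Total weight W = 155; half-weight = 77.5.
Sort by position and accumulate weight:
  mile 5 (N1, w=60) → cum 60
  mile 8 (N2, w=20) → cum 80  ≥ 77.5 → median here
  mile 15 (N3, w=5) → cum 85
  mile 21 (N4, w=35) → cum 120
  mile 32 (N5, w=35) → cum 155
Optimal location: mile 8.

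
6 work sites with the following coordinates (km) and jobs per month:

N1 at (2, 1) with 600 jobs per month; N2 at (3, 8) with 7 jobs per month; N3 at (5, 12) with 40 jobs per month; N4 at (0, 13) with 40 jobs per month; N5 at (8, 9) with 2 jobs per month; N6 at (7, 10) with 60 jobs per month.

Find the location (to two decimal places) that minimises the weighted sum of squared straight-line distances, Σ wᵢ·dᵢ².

The minimiser of Σwᵢ‖p−pᵢ‖² is the weighted centroid p* = (Σwᵢpᵢ)/(Σwᵢ).
Σwᵢ = 749.
Σwᵢxᵢ = 600·2 + 7·3 + 40·5 + 40·0 + 2·8 + 60·7 = 1857.
Σwᵢyᵢ = 600·1 + 7·8 + 40·12 + 40·13 + 2·9 + 60·10 = 2274.
x* = 1857/749 = 2.48, y* = 2274/749 = 3.04.

(2.48, 3.04)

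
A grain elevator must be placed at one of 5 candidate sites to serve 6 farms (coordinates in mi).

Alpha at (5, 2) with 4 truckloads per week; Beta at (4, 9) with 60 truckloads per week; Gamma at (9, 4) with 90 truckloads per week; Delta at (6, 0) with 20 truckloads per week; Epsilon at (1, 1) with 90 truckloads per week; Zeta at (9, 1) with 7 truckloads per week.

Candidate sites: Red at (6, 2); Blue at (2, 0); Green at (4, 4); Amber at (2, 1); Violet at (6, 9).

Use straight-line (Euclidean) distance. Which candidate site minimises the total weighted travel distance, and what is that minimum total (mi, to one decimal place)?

Green, total 1271.0 mi

Total weighted distance at each candidate:
  Red (6, 2): total = 1286.4
  Blue (2, 0): total = 1550.0
  Green (4, 4): total = 1271.0
  Amber (2, 1): total = 1414.3
  Violet (6, 9): total = 1761.9
Minimum is at Green with total 1271.0 mi.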